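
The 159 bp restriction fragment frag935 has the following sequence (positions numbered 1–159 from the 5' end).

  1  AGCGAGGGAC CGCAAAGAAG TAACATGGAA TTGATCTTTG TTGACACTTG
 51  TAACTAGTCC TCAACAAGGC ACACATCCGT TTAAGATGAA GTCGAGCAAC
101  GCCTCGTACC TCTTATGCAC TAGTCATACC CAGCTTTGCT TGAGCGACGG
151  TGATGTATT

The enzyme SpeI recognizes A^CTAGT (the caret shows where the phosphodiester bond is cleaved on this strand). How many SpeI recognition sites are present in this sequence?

2

ACTAGT occurs starting at positions 53, 119.
SpeI cuts at 2 sites.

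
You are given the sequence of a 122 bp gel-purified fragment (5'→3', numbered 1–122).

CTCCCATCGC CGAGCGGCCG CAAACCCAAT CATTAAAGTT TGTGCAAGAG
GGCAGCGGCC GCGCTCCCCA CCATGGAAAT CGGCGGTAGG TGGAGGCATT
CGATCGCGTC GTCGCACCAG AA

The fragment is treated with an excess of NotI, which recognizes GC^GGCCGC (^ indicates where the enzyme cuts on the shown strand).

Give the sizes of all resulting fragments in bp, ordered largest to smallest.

66, 41, 15 bp

NotI sites (GCGGCCGC) start at positions 14, 55.
NotI cuts after base 2 of each site, so after positions 15, 56.
Linear molecule, 2 cuts → 3 fragments:
  1–15 → 15 bp
  16–56 → 41 bp
  57–122 → 66 bp
Sorted largest to smallest: 66, 41, 15 bp.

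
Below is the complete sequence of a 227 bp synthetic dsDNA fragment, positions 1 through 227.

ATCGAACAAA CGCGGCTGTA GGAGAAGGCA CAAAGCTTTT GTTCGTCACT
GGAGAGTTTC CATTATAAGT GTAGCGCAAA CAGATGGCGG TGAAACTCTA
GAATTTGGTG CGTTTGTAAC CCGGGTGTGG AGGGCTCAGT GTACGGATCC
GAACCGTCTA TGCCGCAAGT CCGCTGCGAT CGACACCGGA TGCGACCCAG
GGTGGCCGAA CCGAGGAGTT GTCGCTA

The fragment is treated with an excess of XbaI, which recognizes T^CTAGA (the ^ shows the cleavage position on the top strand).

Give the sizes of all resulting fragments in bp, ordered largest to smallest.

The XbaI site (TCTAGA) starts at position 97.
XbaI cuts after the first base of each site, so after position 97.
Linear molecule, 1 cut → 2 fragments:
  1–97 → 97 bp
  98–227 → 130 bp
Sorted largest to smallest: 130, 97 bp.

130, 97 bp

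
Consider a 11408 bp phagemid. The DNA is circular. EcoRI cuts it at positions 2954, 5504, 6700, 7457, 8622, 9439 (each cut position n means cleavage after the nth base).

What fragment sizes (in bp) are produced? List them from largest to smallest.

Circular molecule, 6 cuts → 6 fragments:
  5504 − 2954 = 2550 bp
  6700 − 5504 = 1196 bp
  7457 − 6700 = 757 bp
  8622 − 7457 = 1165 bp
  9439 − 8622 = 817 bp
  wrap: 11408 − 9439 + 2954 = 4923 bp
Sorted largest to smallest: 4923, 2550, 1196, 1165, 817, 757 bp.

4923, 2550, 1196, 1165, 817, 757 bp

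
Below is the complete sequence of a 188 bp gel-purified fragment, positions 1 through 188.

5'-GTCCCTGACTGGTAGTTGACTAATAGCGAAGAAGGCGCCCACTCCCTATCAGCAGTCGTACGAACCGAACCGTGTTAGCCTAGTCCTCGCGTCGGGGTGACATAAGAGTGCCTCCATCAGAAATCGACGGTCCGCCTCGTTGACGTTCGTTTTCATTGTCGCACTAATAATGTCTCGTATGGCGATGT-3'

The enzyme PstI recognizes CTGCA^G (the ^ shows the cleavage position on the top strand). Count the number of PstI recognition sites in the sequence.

No occurrence of CTGCAG is present in the sequence.
PstI does not cut: 0 sites.

0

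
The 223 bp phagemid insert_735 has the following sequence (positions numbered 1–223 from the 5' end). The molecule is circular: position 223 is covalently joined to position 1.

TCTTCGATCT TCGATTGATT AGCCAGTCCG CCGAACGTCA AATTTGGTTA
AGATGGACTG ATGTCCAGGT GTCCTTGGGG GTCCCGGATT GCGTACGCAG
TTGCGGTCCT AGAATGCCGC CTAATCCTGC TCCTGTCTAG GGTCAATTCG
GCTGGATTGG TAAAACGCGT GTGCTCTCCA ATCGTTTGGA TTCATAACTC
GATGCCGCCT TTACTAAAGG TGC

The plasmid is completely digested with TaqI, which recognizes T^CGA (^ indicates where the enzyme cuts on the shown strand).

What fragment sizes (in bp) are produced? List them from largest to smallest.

TaqI sites (TCGA) start at positions 4, 11, 199.
TaqI cuts after the first base of each site, so after positions 4, 11, 199.
Circular molecule, 3 cuts → 3 fragments:
  5–11 → 7 bp
  12–199 → 188 bp
  200–223 then 1–4 → 24 + 4 = 28 bp
Sorted largest to smallest: 188, 28, 7 bp.

188, 28, 7 bp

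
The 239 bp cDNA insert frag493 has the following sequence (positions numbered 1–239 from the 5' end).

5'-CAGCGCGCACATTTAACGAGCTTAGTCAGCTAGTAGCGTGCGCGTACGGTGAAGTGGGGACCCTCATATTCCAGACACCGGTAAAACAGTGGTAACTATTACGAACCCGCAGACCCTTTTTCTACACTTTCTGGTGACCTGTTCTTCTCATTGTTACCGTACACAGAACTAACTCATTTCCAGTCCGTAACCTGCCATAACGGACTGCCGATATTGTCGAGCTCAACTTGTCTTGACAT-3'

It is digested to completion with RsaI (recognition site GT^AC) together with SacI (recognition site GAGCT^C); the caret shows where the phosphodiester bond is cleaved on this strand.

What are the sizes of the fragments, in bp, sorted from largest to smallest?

115, 63, 45, 16 bp

RsaI sites (GTAC) start at positions 44, 159.
RsaI cuts after base 2 of each site, so after positions 45, 160.
The SacI site (GAGCTC) starts at position 219.
SacI cuts after base 5 of each site (before the last base), so after position 223.
Combined cut positions: 45, 160, 223.
Linear molecule, 3 cuts → 4 fragments:
  1–45 → 45 bp
  46–160 → 115 bp
  161–223 → 63 bp
  224–239 → 16 bp
Sorted largest to smallest: 115, 63, 45, 16 bp.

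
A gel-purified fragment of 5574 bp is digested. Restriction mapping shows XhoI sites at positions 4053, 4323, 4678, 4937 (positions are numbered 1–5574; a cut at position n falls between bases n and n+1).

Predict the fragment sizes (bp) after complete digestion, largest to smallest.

4053, 637, 355, 270, 259 bp

Linear molecule, 4 cuts → 5 fragments:
  4053 − 0 = 4053 bp
  4323 − 4053 = 270 bp
  4678 − 4323 = 355 bp
  4937 − 4678 = 259 bp
  5574 − 4937 = 637 bp
Sorted largest to smallest: 4053, 637, 355, 270, 259 bp.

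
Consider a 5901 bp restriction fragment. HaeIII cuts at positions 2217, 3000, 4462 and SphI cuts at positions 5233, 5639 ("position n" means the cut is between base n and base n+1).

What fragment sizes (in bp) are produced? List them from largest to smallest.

2217, 1462, 783, 771, 406, 262 bp

Combined cut positions (sorted): 2217, 3000, 4462, 5233, 5639.
Linear molecule, 5 cuts → 6 fragments:
  2217 − 0 = 2217 bp
  3000 − 2217 = 783 bp
  4462 − 3000 = 1462 bp
  5233 − 4462 = 771 bp
  5639 − 5233 = 406 bp
  5901 − 5639 = 262 bp
Sorted largest to smallest: 2217, 1462, 783, 771, 406, 262 bp.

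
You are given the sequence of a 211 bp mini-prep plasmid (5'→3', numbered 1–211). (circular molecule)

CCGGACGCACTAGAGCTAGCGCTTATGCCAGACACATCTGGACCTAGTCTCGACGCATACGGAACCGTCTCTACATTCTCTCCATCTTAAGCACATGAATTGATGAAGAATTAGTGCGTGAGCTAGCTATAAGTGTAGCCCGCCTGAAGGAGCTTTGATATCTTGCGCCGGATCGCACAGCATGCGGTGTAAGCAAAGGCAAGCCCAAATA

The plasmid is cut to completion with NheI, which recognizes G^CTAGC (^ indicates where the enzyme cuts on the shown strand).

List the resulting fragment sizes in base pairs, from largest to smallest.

NheI sites (GCTAGC) start at positions 15, 122.
NheI cuts after the first base of each site, so after positions 15, 122.
Circular molecule, 2 cuts → 2 fragments:
  16–122 → 107 bp
  123–211 then 1–15 → 89 + 15 = 104 bp
Sorted largest to smallest: 107, 104 bp.

107, 104 bp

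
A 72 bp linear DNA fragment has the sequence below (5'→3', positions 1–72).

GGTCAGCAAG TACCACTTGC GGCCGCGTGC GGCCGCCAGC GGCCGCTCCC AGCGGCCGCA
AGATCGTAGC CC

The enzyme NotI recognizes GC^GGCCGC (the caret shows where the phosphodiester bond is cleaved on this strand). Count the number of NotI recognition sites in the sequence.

GCGGCCGC occurs starting at positions 19, 29, 39, 52.
NotI cuts at 4 sites.

4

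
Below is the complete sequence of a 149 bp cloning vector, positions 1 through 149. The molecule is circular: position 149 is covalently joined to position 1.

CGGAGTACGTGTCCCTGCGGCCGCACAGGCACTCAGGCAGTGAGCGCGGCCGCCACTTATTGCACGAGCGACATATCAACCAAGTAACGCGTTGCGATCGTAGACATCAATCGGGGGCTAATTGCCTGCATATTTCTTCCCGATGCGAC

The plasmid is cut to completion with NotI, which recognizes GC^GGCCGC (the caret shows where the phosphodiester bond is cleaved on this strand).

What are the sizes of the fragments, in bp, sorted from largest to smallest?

120, 29 bp

NotI sites (GCGGCCGC) start at positions 17, 46.
NotI cuts after base 2 of each site, so after positions 18, 47.
Circular molecule, 2 cuts → 2 fragments:
  19–47 → 29 bp
  48–149 then 1–18 → 102 + 18 = 120 bp
Sorted largest to smallest: 120, 29 bp.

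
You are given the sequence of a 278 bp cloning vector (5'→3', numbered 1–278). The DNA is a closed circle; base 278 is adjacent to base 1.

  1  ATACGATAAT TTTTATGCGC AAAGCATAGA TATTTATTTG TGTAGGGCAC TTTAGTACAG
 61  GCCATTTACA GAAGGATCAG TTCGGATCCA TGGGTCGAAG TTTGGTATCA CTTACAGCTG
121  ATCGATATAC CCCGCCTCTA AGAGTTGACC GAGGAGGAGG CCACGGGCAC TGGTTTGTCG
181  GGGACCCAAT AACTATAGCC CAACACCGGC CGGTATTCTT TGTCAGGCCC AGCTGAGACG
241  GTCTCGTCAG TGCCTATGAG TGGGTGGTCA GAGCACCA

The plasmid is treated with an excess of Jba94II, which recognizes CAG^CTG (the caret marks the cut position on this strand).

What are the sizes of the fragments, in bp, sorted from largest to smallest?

163, 115 bp

Jba94II sites (CAGCTG) start at positions 115, 230.
Jba94II cuts after base 3 of each site, so after positions 117, 232.
Circular molecule, 2 cuts → 2 fragments:
  118–232 → 115 bp
  233–278 then 1–117 → 46 + 117 = 163 bp
Sorted largest to smallest: 163, 115 bp.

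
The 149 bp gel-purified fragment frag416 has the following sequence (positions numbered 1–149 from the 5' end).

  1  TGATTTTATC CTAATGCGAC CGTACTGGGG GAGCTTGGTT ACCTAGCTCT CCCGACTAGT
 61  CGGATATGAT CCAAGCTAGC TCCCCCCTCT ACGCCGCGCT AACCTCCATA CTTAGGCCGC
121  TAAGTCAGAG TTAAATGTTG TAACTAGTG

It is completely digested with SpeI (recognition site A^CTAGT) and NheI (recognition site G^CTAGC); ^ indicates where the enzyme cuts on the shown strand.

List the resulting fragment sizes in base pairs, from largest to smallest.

68, 55, 20, 6 bp

SpeI sites (ACTAGT) start at positions 55, 143.
SpeI cuts after the first base of each site, so after positions 55, 143.
The NheI site (GCTAGC) starts at position 75.
NheI cuts after the first base of each site, so after position 75.
Combined cut positions: 55, 75, 143.
Linear molecule, 3 cuts → 4 fragments:
  1–55 → 55 bp
  56–75 → 20 bp
  76–143 → 68 bp
  144–149 → 6 bp
Sorted largest to smallest: 68, 55, 20, 6 bp.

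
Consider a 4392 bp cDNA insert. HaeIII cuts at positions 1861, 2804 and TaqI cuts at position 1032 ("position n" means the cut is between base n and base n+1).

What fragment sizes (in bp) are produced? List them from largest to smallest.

1588, 1032, 943, 829 bp

Combined cut positions (sorted): 1032, 1861, 2804.
Linear molecule, 3 cuts → 4 fragments:
  1032 − 0 = 1032 bp
  1861 − 1032 = 829 bp
  2804 − 1861 = 943 bp
  4392 − 2804 = 1588 bp
Sorted largest to smallest: 1588, 1032, 943, 829 bp.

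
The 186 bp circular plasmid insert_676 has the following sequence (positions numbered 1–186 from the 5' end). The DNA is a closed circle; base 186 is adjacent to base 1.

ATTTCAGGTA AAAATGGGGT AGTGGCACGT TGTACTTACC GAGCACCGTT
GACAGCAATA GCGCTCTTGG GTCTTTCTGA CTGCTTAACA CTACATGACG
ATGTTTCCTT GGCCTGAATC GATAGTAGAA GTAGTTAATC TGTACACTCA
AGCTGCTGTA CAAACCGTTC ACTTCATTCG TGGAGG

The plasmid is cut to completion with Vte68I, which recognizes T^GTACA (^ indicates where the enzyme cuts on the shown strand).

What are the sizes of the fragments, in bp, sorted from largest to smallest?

Vte68I sites (TGTACA) start at positions 141, 157.
Vte68I cuts after the first base of each site, so after positions 141, 157.
Circular molecule, 2 cuts → 2 fragments:
  142–157 → 16 bp
  158–186 then 1–141 → 29 + 141 = 170 bp
Sorted largest to smallest: 170, 16 bp.

170, 16 bp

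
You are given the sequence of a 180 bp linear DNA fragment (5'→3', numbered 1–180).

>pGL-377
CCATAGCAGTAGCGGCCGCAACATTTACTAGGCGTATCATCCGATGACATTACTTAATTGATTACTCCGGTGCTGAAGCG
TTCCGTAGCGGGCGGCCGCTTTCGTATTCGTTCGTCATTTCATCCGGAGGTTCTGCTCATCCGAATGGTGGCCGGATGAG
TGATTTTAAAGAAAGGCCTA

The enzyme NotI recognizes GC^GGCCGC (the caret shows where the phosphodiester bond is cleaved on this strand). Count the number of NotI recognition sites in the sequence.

GCGGCCGC occurs starting at positions 12, 92.
NotI cuts at 2 sites.

2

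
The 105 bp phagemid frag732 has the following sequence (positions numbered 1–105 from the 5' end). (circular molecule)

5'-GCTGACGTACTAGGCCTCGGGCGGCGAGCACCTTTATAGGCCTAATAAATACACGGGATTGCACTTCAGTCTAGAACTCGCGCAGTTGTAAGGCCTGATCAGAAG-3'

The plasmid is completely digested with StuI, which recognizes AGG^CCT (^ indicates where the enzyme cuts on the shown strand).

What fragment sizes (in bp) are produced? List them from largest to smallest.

StuI sites (AGGCCT) start at positions 12, 38, 91.
StuI cuts after base 3 of each site, so after positions 14, 40, 93.
Circular molecule, 3 cuts → 3 fragments:
  15–40 → 26 bp
  41–93 → 53 bp
  94–105 then 1–14 → 12 + 14 = 26 bp
Sorted largest to smallest: 53, 26, 26 bp.

53, 26, 26 bp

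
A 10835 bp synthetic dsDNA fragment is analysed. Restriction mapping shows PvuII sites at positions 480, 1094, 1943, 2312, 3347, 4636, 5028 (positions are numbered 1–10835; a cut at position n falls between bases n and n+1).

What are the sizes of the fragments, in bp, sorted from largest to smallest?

Linear molecule, 7 cuts → 8 fragments:
  480 − 0 = 480 bp
  1094 − 480 = 614 bp
  1943 − 1094 = 849 bp
  2312 − 1943 = 369 bp
  3347 − 2312 = 1035 bp
  4636 − 3347 = 1289 bp
  5028 − 4636 = 392 bp
  10835 − 5028 = 5807 bp
Sorted largest to smallest: 5807, 1289, 1035, 849, 614, 480, 392, 369 bp.

5807, 1289, 1035, 849, 614, 480, 392, 369 bp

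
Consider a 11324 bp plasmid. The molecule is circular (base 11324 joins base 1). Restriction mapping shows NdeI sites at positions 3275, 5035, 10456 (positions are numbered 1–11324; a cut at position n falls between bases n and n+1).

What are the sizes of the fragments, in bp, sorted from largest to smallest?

Circular molecule, 3 cuts → 3 fragments:
  5035 − 3275 = 1760 bp
  10456 − 5035 = 5421 bp
  wrap: 11324 − 10456 + 3275 = 4143 bp
Sorted largest to smallest: 5421, 4143, 1760 bp.

5421, 4143, 1760 bp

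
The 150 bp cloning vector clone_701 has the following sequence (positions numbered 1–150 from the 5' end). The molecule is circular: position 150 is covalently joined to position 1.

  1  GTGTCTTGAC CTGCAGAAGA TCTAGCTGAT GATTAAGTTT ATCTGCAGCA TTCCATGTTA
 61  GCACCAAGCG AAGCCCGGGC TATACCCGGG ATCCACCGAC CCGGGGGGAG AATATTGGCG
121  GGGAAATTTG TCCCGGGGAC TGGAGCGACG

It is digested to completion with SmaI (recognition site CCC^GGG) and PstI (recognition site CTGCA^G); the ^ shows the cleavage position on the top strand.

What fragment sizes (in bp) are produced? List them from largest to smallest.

SmaI sites (CCCGGG) start at positions 74, 85, 100, 132.
SmaI cuts after base 3 of each site, so after positions 76, 87, 102, 134.
PstI sites (CTGCAG) start at positions 11, 43.
PstI cuts after base 5 of each site (before the last base), so after positions 15, 47.
Combined cut positions: 15, 47, 76, 87, 102, 134.
Circular molecule, 6 cuts → 6 fragments:
  16–47 → 32 bp
  48–76 → 29 bp
  77–87 → 11 bp
  88–102 → 15 bp
  103–134 → 32 bp
  135–150 then 1–15 → 16 + 15 = 31 bp
Sorted largest to smallest: 32, 32, 31, 29, 15, 11 bp.

32, 32, 31, 29, 15, 11 bp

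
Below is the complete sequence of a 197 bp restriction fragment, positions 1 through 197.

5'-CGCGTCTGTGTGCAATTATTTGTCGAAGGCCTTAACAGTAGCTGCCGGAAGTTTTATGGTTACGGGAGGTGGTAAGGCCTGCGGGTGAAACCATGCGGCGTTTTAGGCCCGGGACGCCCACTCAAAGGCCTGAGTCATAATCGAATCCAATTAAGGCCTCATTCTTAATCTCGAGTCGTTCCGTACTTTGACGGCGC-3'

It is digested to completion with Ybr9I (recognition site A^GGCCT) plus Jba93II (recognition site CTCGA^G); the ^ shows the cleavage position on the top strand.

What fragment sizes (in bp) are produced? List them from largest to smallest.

51, 48, 28, 27, 23, 20 bp

Ybr9I sites (AGGCCT) start at positions 27, 75, 126, 154.
Ybr9I cuts after the first base of each site, so after positions 27, 75, 126, 154.
The Jba93II site (CTCGAG) starts at position 170.
Jba93II cuts after base 5 of each site (before the last base), so after position 174.
Combined cut positions: 27, 75, 126, 154, 174.
Linear molecule, 5 cuts → 6 fragments:
  1–27 → 27 bp
  28–75 → 48 bp
  76–126 → 51 bp
  127–154 → 28 bp
  155–174 → 20 bp
  175–197 → 23 bp
Sorted largest to smallest: 51, 48, 28, 27, 23, 20 bp.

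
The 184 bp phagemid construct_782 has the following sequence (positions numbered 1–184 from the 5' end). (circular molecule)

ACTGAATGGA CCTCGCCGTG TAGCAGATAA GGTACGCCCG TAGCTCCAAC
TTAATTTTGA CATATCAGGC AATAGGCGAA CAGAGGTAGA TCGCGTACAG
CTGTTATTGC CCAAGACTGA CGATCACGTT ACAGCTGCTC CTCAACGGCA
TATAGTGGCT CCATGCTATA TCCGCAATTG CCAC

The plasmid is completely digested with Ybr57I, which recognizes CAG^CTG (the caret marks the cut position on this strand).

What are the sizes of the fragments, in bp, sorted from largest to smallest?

150, 34 bp

Ybr57I sites (CAGCTG) start at positions 98, 132.
Ybr57I cuts after base 3 of each site, so after positions 100, 134.
Circular molecule, 2 cuts → 2 fragments:
  101–134 → 34 bp
  135–184 then 1–100 → 50 + 100 = 150 bp
Sorted largest to smallest: 150, 34 bp.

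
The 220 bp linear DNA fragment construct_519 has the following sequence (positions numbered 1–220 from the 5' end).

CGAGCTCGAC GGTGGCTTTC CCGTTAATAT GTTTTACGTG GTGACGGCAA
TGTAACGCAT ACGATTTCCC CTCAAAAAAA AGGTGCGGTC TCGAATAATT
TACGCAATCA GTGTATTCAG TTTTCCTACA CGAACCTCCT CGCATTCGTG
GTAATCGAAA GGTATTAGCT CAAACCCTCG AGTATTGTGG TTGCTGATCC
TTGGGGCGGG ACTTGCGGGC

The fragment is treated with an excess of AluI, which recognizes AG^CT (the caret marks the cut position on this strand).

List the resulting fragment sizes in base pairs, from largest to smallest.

AluI sites (AGCT) start at positions 3, 167.
AluI cuts after base 2 of each site, so after positions 4, 168.
Linear molecule, 2 cuts → 3 fragments:
  1–4 → 4 bp
  5–168 → 164 bp
  169–220 → 52 bp
Sorted largest to smallest: 164, 52, 4 bp.

164, 52, 4 bp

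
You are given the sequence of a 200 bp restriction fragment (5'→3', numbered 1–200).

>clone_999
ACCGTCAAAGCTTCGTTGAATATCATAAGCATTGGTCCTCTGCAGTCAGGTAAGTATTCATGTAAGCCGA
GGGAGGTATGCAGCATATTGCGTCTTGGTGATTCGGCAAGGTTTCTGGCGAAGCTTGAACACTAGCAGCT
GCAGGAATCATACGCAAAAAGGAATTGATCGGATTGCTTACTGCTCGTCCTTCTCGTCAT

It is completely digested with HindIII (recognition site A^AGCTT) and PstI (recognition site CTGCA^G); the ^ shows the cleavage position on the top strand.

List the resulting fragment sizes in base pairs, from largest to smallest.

77, 57, 36, 22, 8 bp

HindIII sites (AAGCTT) start at positions 8, 121.
HindIII cuts after the first base of each site, so after positions 8, 121.
PstI sites (CTGCAG) start at positions 40, 139.
PstI cuts after base 5 of each site (before the last base), so after positions 44, 143.
Combined cut positions: 8, 44, 121, 143.
Linear molecule, 4 cuts → 5 fragments:
  1–8 → 8 bp
  9–44 → 36 bp
  45–121 → 77 bp
  122–143 → 22 bp
  144–200 → 57 bp
Sorted largest to smallest: 77, 57, 36, 22, 8 bp.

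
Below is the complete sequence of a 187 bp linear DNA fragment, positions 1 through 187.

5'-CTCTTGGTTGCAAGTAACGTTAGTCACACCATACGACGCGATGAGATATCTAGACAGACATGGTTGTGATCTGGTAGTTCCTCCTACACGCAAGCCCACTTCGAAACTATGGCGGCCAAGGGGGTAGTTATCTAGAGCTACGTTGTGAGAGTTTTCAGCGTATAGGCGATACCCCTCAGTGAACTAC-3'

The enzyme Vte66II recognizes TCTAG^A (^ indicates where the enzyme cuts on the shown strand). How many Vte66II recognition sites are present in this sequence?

TCTAGA occurs starting at positions 49, 131.
Vte66II cuts at 2 sites.

2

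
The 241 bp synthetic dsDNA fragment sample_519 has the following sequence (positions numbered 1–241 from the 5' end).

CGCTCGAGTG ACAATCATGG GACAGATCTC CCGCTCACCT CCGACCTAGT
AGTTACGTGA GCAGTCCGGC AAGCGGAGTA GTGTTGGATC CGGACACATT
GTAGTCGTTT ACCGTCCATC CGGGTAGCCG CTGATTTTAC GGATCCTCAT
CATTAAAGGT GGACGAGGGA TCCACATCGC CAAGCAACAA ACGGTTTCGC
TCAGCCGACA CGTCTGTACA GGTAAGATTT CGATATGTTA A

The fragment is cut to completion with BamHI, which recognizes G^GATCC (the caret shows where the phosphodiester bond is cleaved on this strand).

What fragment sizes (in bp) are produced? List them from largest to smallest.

BamHI sites (GGATCC) start at positions 86, 141, 168.
BamHI cuts after the first base of each site, so after positions 86, 141, 168.
Linear molecule, 3 cuts → 4 fragments:
  1–86 → 86 bp
  87–141 → 55 bp
  142–168 → 27 bp
  169–241 → 73 bp
Sorted largest to smallest: 86, 73, 55, 27 bp.

86, 73, 55, 27 bp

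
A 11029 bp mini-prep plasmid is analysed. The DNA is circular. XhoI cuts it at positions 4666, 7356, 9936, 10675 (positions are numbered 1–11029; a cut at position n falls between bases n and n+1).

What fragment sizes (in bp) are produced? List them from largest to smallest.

5020, 2690, 2580, 739 bp

Circular molecule, 4 cuts → 4 fragments:
  7356 − 4666 = 2690 bp
  9936 − 7356 = 2580 bp
  10675 − 9936 = 739 bp
  wrap: 11029 − 10675 + 4666 = 5020 bp
Sorted largest to smallest: 5020, 2690, 2580, 739 bp.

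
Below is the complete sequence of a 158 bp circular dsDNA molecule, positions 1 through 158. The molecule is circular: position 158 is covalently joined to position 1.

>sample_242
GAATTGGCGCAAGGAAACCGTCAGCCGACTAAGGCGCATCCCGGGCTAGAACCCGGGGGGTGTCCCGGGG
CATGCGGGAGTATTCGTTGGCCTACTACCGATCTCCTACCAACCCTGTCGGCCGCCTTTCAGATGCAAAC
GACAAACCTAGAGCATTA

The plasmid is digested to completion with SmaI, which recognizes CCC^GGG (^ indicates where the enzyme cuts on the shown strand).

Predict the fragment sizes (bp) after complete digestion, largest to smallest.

134, 12, 12 bp

SmaI sites (CCCGGG) start at positions 40, 52, 64.
SmaI cuts after base 3 of each site, so after positions 42, 54, 66.
Circular molecule, 3 cuts → 3 fragments:
  43–54 → 12 bp
  55–66 → 12 bp
  67–158 then 1–42 → 92 + 42 = 134 bp
Sorted largest to smallest: 134, 12, 12 bp.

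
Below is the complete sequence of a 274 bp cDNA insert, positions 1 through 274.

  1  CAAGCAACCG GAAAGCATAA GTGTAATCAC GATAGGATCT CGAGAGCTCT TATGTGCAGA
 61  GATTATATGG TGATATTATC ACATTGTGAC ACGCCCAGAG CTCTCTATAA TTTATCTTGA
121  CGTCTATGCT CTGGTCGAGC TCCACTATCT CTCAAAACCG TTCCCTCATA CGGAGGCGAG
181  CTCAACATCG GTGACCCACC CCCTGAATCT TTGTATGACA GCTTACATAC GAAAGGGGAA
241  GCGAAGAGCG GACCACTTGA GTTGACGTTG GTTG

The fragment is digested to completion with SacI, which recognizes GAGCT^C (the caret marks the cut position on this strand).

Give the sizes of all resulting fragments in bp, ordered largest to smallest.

92, 54, 48, 41, 39 bp

SacI sites (GAGCTC) start at positions 44, 98, 137, 178.
SacI cuts after base 5 of each site (before the last base), so after positions 48, 102, 141, 182.
Linear molecule, 4 cuts → 5 fragments:
  1–48 → 48 bp
  49–102 → 54 bp
  103–141 → 39 bp
  142–182 → 41 bp
  183–274 → 92 bp
Sorted largest to smallest: 92, 54, 48, 41, 39 bp.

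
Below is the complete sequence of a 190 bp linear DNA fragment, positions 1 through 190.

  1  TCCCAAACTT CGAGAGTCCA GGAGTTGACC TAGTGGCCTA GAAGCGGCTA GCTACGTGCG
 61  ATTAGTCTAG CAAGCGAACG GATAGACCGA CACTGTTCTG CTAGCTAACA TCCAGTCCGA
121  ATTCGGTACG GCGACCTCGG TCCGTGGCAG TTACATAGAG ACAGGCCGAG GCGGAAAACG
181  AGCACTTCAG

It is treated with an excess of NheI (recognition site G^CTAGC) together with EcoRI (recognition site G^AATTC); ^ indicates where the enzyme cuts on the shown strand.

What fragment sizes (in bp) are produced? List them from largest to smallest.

NheI sites (GCTAGC) start at positions 47, 100.
NheI cuts after the first base of each site, so after positions 47, 100.
The EcoRI site (GAATTC) starts at position 119.
EcoRI cuts after the first base of each site, so after position 119.
Combined cut positions: 47, 100, 119.
Linear molecule, 3 cuts → 4 fragments:
  1–47 → 47 bp
  48–100 → 53 bp
  101–119 → 19 bp
  120–190 → 71 bp
Sorted largest to smallest: 71, 53, 47, 19 bp.

71, 53, 47, 19 bp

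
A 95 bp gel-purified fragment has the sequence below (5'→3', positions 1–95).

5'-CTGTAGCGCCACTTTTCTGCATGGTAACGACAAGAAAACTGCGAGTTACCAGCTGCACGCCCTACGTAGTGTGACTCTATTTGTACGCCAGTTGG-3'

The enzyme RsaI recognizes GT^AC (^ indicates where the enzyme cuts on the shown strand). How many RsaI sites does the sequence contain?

1

GTAC occurs starting at position 83.
RsaI cuts at 1 site.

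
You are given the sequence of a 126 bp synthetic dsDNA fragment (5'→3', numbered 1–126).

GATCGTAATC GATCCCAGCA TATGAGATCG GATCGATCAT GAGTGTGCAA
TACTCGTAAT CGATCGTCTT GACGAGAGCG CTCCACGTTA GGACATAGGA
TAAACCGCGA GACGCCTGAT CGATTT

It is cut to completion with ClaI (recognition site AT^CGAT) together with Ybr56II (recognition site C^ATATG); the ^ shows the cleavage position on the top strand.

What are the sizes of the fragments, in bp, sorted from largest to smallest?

ClaI sites (ATCGAT) start at positions 8, 32, 59, 119.
ClaI cuts after base 2 of each site, so after positions 9, 33, 60, 120.
The Ybr56II site (CATATG) starts at position 19.
Ybr56II cuts after the first base of each site, so after position 19.
Combined cut positions: 9, 19, 33, 60, 120.
Linear molecule, 5 cuts → 6 fragments:
  1–9 → 9 bp
  10–19 → 10 bp
  20–33 → 14 bp
  34–60 → 27 bp
  61–120 → 60 bp
  121–126 → 6 bp
Sorted largest to smallest: 60, 27, 14, 10, 9, 6 bp.

60, 27, 14, 10, 9, 6 bp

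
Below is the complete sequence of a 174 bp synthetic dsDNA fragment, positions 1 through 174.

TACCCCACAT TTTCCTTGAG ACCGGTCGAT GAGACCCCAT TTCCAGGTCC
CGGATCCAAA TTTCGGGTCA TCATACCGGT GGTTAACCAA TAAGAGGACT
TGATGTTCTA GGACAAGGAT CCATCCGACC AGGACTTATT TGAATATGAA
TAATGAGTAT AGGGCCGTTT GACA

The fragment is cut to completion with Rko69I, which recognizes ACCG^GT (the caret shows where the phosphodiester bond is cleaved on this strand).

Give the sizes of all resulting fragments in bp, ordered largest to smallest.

Rko69I sites (ACCGGT) start at positions 21, 75.
Rko69I cuts after base 4 of each site, so after positions 24, 78.
Linear molecule, 2 cuts → 3 fragments:
  1–24 → 24 bp
  25–78 → 54 bp
  79–174 → 96 bp
Sorted largest to smallest: 96, 54, 24 bp.

96, 54, 24 bp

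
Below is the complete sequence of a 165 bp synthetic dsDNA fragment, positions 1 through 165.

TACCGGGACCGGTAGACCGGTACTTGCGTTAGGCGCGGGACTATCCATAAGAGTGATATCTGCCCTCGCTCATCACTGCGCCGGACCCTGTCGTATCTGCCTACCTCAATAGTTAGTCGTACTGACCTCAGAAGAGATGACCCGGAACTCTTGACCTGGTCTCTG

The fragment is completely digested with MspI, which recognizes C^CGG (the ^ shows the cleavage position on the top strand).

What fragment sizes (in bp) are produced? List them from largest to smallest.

MspI sites (CCGG) start at positions 3, 9, 17, 81, 142.
MspI cuts after the first base of each site, so after positions 3, 9, 17, 81, 142.
Linear molecule, 5 cuts → 6 fragments:
  1–3 → 3 bp
  4–9 → 6 bp
  10–17 → 8 bp
  18–81 → 64 bp
  82–142 → 61 bp
  143–165 → 23 bp
Sorted largest to smallest: 64, 61, 23, 8, 6, 3 bp.

64, 61, 23, 8, 6, 3 bp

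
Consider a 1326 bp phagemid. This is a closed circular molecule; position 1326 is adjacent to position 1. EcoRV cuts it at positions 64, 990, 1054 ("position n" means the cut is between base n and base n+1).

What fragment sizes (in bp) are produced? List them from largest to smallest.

926, 336, 64 bp

Circular molecule, 3 cuts → 3 fragments:
  990 − 64 = 926 bp
  1054 − 990 = 64 bp
  wrap: 1326 − 1054 + 64 = 336 bp
Sorted largest to smallest: 926, 336, 64 bp.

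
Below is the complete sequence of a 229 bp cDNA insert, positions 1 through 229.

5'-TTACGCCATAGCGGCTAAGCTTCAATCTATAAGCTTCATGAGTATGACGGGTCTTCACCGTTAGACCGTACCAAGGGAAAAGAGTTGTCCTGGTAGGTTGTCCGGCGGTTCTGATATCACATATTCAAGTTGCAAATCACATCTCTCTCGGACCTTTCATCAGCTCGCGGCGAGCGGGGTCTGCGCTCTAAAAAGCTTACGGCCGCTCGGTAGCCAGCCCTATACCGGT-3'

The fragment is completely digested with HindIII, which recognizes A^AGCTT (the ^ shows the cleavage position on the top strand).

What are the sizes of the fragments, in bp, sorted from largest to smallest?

HindIII sites (AAGCTT) start at positions 17, 31, 193.
HindIII cuts after the first base of each site, so after positions 17, 31, 193.
Linear molecule, 3 cuts → 4 fragments:
  1–17 → 17 bp
  18–31 → 14 bp
  32–193 → 162 bp
  194–229 → 36 bp
Sorted largest to smallest: 162, 36, 17, 14 bp.

162, 36, 17, 14 bp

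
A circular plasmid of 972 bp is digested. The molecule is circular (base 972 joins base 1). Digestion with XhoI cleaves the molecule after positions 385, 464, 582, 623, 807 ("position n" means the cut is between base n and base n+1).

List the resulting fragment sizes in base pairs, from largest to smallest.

Circular molecule, 5 cuts → 5 fragments:
  464 − 385 = 79 bp
  582 − 464 = 118 bp
  623 − 582 = 41 bp
  807 − 623 = 184 bp
  wrap: 972 − 807 + 385 = 550 bp
Sorted largest to smallest: 550, 184, 118, 79, 41 bp.

550, 184, 118, 79, 41 bp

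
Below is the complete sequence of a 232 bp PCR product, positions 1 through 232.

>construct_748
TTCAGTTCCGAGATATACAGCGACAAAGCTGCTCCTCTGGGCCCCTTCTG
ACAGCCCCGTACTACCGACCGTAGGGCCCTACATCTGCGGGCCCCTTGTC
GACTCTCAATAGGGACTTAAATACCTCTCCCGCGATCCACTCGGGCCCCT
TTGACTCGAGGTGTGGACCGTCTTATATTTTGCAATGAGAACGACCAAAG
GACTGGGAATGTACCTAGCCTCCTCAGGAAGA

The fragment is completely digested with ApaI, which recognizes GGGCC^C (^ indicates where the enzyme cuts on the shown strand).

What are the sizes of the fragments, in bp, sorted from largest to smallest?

ApaI sites (GGGCCC) start at positions 39, 74, 89, 143.
ApaI cuts after base 5 of each site (before the last base), so after positions 43, 78, 93, 147.
Linear molecule, 4 cuts → 5 fragments:
  1–43 → 43 bp
  44–78 → 35 bp
  79–93 → 15 bp
  94–147 → 54 bp
  148–232 → 85 bp
Sorted largest to smallest: 85, 54, 43, 35, 15 bp.

85, 54, 43, 35, 15 bp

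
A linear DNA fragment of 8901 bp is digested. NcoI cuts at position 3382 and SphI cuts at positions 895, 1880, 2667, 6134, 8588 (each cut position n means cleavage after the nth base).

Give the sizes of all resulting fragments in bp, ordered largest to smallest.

2752, 2454, 985, 895, 787, 715, 313 bp

Combined cut positions (sorted): 895, 1880, 2667, 3382, 6134, 8588.
Linear molecule, 6 cuts → 7 fragments:
  895 − 0 = 895 bp
  1880 − 895 = 985 bp
  2667 − 1880 = 787 bp
  3382 − 2667 = 715 bp
  6134 − 3382 = 2752 bp
  8588 − 6134 = 2454 bp
  8901 − 8588 = 313 bp
Sorted largest to smallest: 2752, 2454, 985, 895, 787, 715, 313 bp.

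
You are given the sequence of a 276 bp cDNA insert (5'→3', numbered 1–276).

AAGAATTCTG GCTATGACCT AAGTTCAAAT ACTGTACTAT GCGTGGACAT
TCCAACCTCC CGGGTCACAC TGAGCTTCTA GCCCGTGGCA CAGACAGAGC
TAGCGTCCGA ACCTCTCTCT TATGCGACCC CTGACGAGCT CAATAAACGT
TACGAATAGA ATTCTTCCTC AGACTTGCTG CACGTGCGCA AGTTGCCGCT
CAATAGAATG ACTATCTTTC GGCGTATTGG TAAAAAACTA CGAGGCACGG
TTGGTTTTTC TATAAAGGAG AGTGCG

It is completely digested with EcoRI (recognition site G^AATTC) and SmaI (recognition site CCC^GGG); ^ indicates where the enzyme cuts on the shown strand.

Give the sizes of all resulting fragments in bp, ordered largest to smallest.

117, 98, 58, 3 bp

EcoRI sites (GAATTC) start at positions 3, 159.
EcoRI cuts after the first base of each site, so after positions 3, 159.
The SmaI site (CCCGGG) starts at position 59.
SmaI cuts after base 3 of each site, so after position 61.
Combined cut positions: 3, 61, 159.
Linear molecule, 3 cuts → 4 fragments:
  1–3 → 3 bp
  4–61 → 58 bp
  62–159 → 98 bp
  160–276 → 117 bp
Sorted largest to smallest: 117, 98, 58, 3 bp.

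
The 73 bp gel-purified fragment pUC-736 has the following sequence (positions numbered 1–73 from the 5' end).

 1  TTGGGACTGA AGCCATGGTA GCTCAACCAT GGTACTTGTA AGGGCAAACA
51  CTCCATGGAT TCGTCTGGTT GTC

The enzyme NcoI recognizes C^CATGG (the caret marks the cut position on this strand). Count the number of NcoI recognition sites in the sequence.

CCATGG occurs starting at positions 13, 27, 53.
NcoI cuts at 3 sites.

3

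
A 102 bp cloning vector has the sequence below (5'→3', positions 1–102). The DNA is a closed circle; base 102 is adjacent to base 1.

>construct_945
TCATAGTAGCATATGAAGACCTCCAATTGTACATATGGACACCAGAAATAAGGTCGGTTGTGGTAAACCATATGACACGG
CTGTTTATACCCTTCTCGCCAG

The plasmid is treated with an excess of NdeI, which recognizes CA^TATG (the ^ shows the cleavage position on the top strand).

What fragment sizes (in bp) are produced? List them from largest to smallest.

NdeI sites (CATATG) start at positions 10, 32, 69.
NdeI cuts after base 2 of each site, so after positions 11, 33, 70.
Circular molecule, 3 cuts → 3 fragments:
  12–33 → 22 bp
  34–70 → 37 bp
  71–102 then 1–11 → 32 + 11 = 43 bp
Sorted largest to smallest: 43, 37, 22 bp.

43, 37, 22 bp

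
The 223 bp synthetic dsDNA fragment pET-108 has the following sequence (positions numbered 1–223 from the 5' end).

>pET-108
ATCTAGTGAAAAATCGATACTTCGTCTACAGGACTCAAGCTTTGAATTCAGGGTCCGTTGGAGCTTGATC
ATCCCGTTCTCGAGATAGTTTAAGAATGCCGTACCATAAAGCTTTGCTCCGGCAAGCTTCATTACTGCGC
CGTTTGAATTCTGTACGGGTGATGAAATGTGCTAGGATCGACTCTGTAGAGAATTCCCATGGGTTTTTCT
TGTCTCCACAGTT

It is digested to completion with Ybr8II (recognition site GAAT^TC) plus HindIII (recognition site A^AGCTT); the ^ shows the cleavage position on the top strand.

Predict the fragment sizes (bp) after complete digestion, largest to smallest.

Ybr8II sites (GAATTC) start at positions 44, 146, 191.
Ybr8II cuts after base 4 of each site, so after positions 47, 149, 194.
HindIII sites (AAGCTT) start at positions 37, 109, 124.
HindIII cuts after the first base of each site, so after positions 37, 109, 124.
Combined cut positions: 37, 47, 109, 124, 149, 194.
Linear molecule, 6 cuts → 7 fragments:
  1–37 → 37 bp
  38–47 → 10 bp
  48–109 → 62 bp
  110–124 → 15 bp
  125–149 → 25 bp
  150–194 → 45 bp
  195–223 → 29 bp
Sorted largest to smallest: 62, 45, 37, 29, 25, 15, 10 bp.

62, 45, 37, 29, 25, 15, 10 bp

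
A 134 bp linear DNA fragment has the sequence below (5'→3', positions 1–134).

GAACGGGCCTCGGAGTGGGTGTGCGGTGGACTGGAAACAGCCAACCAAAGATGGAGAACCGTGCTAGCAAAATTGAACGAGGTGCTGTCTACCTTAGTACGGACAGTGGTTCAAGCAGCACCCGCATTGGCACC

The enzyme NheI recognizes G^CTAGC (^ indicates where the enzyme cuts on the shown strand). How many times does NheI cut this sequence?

1

GCTAGC occurs starting at position 63.
NheI cuts at 1 site.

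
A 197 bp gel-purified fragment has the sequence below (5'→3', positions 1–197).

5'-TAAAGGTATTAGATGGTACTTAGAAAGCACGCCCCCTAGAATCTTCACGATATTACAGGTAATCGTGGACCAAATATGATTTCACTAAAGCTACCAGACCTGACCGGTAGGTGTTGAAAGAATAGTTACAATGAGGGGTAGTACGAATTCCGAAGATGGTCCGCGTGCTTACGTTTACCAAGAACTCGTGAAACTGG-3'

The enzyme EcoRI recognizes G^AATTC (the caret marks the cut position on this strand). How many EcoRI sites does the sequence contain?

GAATTC occurs starting at position 145.
EcoRI cuts at 1 site.

1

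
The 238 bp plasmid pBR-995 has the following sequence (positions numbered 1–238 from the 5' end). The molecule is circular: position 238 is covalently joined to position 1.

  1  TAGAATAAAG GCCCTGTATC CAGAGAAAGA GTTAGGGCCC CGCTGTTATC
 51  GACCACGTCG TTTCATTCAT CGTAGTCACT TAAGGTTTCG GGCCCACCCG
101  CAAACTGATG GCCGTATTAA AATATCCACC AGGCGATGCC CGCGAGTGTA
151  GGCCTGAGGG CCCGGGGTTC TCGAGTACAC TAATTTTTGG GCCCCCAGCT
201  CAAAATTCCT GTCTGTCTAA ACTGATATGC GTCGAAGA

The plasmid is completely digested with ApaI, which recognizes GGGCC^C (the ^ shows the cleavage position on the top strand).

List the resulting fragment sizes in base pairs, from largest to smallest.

84, 68, 55, 31 bp

ApaI sites (GGGCCC) start at positions 35, 90, 158, 189.
ApaI cuts after base 5 of each site (before the last base), so after positions 39, 94, 162, 193.
Circular molecule, 4 cuts → 4 fragments:
  40–94 → 55 bp
  95–162 → 68 bp
  163–193 → 31 bp
  194–238 then 1–39 → 45 + 39 = 84 bp
Sorted largest to smallest: 84, 68, 55, 31 bp.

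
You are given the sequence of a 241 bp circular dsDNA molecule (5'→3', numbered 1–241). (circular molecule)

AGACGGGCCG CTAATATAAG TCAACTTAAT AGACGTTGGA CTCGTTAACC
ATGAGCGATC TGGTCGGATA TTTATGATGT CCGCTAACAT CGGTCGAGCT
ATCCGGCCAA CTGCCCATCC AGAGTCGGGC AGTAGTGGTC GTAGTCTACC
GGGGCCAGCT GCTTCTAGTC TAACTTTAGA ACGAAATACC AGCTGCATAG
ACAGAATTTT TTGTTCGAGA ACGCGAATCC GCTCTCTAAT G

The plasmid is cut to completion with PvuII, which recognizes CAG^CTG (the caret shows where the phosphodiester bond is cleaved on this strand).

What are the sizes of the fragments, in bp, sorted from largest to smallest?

PvuII sites (CAGCTG) start at positions 156, 190.
PvuII cuts after base 3 of each site, so after positions 158, 192.
Circular molecule, 2 cuts → 2 fragments:
  159–192 → 34 bp
  193–241 then 1–158 → 49 + 158 = 207 bp
Sorted largest to smallest: 207, 34 bp.

207, 34 bp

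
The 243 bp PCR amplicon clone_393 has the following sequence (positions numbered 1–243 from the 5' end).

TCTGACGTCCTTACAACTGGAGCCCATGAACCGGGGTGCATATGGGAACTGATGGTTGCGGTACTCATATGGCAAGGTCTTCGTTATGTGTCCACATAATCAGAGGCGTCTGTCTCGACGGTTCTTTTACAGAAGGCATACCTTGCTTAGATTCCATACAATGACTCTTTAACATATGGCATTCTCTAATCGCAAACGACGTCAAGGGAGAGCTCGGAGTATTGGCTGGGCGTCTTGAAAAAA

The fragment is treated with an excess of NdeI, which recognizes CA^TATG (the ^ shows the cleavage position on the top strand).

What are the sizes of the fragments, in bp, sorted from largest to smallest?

NdeI sites (CATATG) start at positions 39, 66, 173.
NdeI cuts after base 2 of each site, so after positions 40, 67, 174.
Linear molecule, 3 cuts → 4 fragments:
  1–40 → 40 bp
  41–67 → 27 bp
  68–174 → 107 bp
  175–243 → 69 bp
Sorted largest to smallest: 107, 69, 40, 27 bp.

107, 69, 40, 27 bp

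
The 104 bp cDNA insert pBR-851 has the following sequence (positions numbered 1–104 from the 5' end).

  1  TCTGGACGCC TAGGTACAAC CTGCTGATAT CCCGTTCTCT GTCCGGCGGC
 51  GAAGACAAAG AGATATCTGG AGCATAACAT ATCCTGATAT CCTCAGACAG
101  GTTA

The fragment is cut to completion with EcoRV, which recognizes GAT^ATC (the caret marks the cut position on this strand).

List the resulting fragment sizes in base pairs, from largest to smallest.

36, 28, 24, 16 bp

EcoRV sites (GATATC) start at positions 26, 62, 86.
EcoRV cuts after base 3 of each site, so after positions 28, 64, 88.
Linear molecule, 3 cuts → 4 fragments:
  1–28 → 28 bp
  29–64 → 36 bp
  65–88 → 24 bp
  89–104 → 16 bp
Sorted largest to smallest: 36, 28, 24, 16 bp.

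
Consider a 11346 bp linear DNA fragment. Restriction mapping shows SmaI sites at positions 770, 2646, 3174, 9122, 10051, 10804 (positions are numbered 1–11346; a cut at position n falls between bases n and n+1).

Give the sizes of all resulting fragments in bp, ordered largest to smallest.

5948, 1876, 929, 770, 753, 542, 528 bp

Linear molecule, 6 cuts → 7 fragments:
  770 − 0 = 770 bp
  2646 − 770 = 1876 bp
  3174 − 2646 = 528 bp
  9122 − 3174 = 5948 bp
  10051 − 9122 = 929 bp
  10804 − 10051 = 753 bp
  11346 − 10804 = 542 bp
Sorted largest to smallest: 5948, 1876, 929, 770, 753, 542, 528 bp.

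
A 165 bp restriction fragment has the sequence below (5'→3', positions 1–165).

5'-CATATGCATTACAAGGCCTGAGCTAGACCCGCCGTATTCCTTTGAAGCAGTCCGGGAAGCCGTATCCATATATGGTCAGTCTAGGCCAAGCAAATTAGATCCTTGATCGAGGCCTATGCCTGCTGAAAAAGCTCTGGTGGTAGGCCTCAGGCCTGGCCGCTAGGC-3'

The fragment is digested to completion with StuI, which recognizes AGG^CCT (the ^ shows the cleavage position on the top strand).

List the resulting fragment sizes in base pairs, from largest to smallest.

StuI sites (AGGCCT) start at positions 14, 110, 142, 149.
StuI cuts after base 3 of each site, so after positions 16, 112, 144, 151.
Linear molecule, 4 cuts → 5 fragments:
  1–16 → 16 bp
  17–112 → 96 bp
  113–144 → 32 bp
  145–151 → 7 bp
  152–165 → 14 bp
Sorted largest to smallest: 96, 32, 16, 14, 7 bp.

96, 32, 16, 14, 7 bp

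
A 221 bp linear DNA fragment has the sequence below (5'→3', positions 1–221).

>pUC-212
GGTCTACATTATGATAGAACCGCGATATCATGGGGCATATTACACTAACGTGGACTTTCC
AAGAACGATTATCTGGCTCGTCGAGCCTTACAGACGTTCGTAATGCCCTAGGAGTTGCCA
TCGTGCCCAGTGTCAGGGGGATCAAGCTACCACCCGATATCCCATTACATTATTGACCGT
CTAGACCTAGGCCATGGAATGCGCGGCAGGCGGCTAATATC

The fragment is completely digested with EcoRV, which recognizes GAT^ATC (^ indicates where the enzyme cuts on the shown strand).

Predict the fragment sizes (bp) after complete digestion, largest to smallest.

132, 63, 26 bp

EcoRV sites (GATATC) start at positions 24, 156.
EcoRV cuts after base 3 of each site, so after positions 26, 158.
Linear molecule, 2 cuts → 3 fragments:
  1–26 → 26 bp
  27–158 → 132 bp
  159–221 → 63 bp
Sorted largest to smallest: 132, 63, 26 bp.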